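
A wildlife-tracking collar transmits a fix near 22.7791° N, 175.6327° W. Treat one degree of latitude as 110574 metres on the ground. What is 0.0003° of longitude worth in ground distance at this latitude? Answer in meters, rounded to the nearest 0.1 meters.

One degree of longitude here spans 110574 × cos 22.7791° = 110574 × 0.9220 ≈ 101950 m; 0.0003° of that is 30.5849 m.

30.6 meters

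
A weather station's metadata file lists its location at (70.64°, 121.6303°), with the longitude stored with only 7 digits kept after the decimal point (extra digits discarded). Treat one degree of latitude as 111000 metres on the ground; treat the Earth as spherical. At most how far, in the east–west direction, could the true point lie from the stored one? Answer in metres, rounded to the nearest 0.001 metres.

Truncating at 7 decimal places can drop up to a full unit in the last place, so the longitude may be off by as much as 1e-07°.
One degree of longitude at 70.64° is 111000 × cos 70.64° ≈ 111000 × 0.3315 = 36796.8 m.
Maximum E–W displacement: 1e-07 × 36796.8 = 0.00367968 m.

0.004 metres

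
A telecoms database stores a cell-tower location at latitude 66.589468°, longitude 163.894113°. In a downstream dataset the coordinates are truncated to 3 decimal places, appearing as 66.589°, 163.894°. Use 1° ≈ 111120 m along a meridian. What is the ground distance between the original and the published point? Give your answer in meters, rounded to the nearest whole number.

52 meters

The latitude changed by +0.000468° and the longitude by +0.000113°.
N–S: 0.000468° × 111120 m/° = 52.0042 m.
E–W at 66.589°: 0.000113° × 111120 × cos 66.589° = 0.000113 × 111120 × 0.3973 ≈ 4.98902 m.
Hypotenuse of the two orthogonal shifts: √(52.0042² + 4.98902²) = 52.2429 m.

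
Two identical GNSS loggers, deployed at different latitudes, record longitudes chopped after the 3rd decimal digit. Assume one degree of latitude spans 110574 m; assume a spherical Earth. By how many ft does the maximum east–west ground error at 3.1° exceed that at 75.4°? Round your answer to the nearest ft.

Truncating at 3 decimal places can drop up to a full unit in the last place, so the longitude may be off by as much as 0.001°.
At 3.1°: 0.001° × 110574 × cos 3.1° = 0.001 × 110574 × 0.9985 ≈ 110.41 m.
Error at 75.4° = 0.001° × 110574 × cos 75.4° ≈ 110.57 × 0.2521 = 27.872 m.
So the lower-latitude error exceeds the higher by 110.41 − 27.872 = 82.54 m.
In feet: 82.5399 m ÷ 0.3048 ≈ 270.8 ft.

271 ft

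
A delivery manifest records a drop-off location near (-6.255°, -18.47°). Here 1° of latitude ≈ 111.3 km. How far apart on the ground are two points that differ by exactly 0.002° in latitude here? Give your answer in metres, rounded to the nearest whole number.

0.002° × 111300 m/° = 222.6 m.

223 metres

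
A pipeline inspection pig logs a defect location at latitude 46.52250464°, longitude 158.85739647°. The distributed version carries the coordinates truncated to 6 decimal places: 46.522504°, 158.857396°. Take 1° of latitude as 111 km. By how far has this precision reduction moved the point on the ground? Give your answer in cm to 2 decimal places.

Δlat = 46.52250464 − 46.522504 = +0.00000064°; Δlon = 158.85739647 − 158.857396 = +0.00000047°.
North–south shift: 0.00000064 × 111000 = 0.07104 m.
East–west at this latitude: 0.00000047° × 111000 × cos 46.5225° ≈ 0.00000047 × 76375.7 = 0.0358966 m.
Distance: √(0.07104² + 0.0358966²) ≈ 0.0795943 m.
That is 0.0795943 m = 7.9594 cm.

7.96 cm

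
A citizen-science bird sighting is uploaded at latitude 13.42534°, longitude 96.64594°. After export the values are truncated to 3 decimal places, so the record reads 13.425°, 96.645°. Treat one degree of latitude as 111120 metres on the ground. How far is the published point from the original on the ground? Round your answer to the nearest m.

The latitude changed by +0.00034° and the longitude by +0.00094°.
N–S: 0.00034° × 111120 m/° = 37.7808 m.
E–W at 13.425°: 0.00094° × 111120 × cos 13.425° = 0.00094 × 111120 × 0.9727 ≈ 101.599 m.
Distance: √(37.7808² + 101.599²) ≈ 108.396 m.

108 m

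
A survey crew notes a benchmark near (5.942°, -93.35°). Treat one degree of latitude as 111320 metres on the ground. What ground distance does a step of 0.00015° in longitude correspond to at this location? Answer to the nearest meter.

17 meters

One degree of longitude here spans 111320 × cos 5.942° = 111320 × 0.9946 ≈ 110722 m; 0.00015° of that is 16.6083 m.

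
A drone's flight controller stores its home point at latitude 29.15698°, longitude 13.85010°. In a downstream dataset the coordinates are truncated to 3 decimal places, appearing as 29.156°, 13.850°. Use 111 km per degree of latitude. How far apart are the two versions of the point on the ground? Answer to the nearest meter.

Δlat = 29.15698 − 29.156 = +0.00098°; Δlon = 13.85010 − 13.850 = +0.00010°.
N–S: 0.00098° × 111000 m/° = 108.78 m.
East–west at this latitude: 0.00010° × 111000 × cos 29.156° ≈ 0.00010 × 96935.9 = 9.69359 m.
Combined displacement = (108.78² + 9.69359²)^½ ≈ 109.211 m.

109 meters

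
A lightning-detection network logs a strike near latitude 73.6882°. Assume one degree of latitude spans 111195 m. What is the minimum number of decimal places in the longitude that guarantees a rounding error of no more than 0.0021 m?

At 73.6882° one degree of longitude covers 111195 × cos 73.6882° ≈ 111195 × 0.2809 ≈ 31230.7 m.
With N decimal places the half-ulp bound is 0.5·10⁻ᴺ°, or 0.5·10⁻ᴺ × 31230.7 m on the ground.
Setting 15615.4 × 10⁻ᴺ ≤ 0.0021 gives 10ᴺ ≥ 7.436e+06, i.e. N ≥ 6.87.
At 6 places the error can reach 0.0156 m, but 7 places keeps it to 0.00156 m.

7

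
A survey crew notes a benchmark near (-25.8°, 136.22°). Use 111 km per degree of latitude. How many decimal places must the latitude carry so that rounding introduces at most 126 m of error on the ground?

One degree of latitude covers 111000 m.
With N decimal places the half-ulp bound is 0.5·10⁻ᴺ°, or 0.5·10⁻ᴺ × 111000 m on the ground.
Need 0.5 × 111000 × 10⁻ᴺ ≤ 126 → 10⁻ᴺ ≤ 2.270e-03, so N ≥ 2.64.
At 2 places the error can reach 555 m, but 3 places keeps it to 55.5 m.

3 decimal places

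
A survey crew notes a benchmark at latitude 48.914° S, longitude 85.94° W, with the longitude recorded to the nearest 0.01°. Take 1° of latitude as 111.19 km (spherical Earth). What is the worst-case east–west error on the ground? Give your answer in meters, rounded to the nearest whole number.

Rounding to 2 decimal places leaves the longitude within ±0.005° of the true value.
Parallels shrink by cos φ, so at 48.914° a degree of longitude is 111190 × 0.6572 ≈ 73073.1 m.
East–west error: 0.005° × 73073.1 m/° ≈ 365.365 m.

365 meters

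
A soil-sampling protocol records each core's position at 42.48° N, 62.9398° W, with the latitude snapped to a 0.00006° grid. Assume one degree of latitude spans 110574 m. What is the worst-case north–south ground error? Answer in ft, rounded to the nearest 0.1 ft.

With a 0.00006° grid the true value lies within half a step, ±0.00006°/2 = ±3e-05°, of the stored one.
North–south distance: 3e-05° × 110574 m/° = 3.31722 m.
In feet: 3.31722 m ÷ 0.3048 ≈ 10.883 ft.

10.9 ft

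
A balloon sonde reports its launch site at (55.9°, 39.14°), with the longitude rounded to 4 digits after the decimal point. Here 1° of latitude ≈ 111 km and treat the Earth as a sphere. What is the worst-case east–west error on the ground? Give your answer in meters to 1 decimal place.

3.1 meters

Rounding to 4 decimal places leaves the longitude within ±5e-05° of the true value.
One degree of longitude at 55.9° is 111000 × cos 55.9° ≈ 111000 × 0.5606 = 62230.9 m.
East–west error: 5e-05° × 62230.9 m/° ≈ 3.11155 m.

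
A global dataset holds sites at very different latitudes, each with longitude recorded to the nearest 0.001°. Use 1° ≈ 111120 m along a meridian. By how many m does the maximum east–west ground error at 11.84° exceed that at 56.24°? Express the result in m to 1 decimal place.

23.5 m

Rounding to 3 decimal places leaves the longitude within ±0.0005° of the true value.
At 11.84°: 0.0005° × 111120 × cos 11.84° = 0.0005 × 111120 × 0.9787 ≈ 54.378 m.
At 56.24°: 0.0005° × 111120 × cos 56.24° = 0.0005 × 111120 × 0.5557 ≈ 30.876 m.
Difference: 54.378 − 30.876 = 23.502 m.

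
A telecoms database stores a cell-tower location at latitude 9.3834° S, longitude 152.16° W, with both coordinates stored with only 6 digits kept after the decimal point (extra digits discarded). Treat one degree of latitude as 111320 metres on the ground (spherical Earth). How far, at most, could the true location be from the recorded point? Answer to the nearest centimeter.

16 centimeters

Truncating at 6 decimal places can drop up to a full unit in the last place, so each coordinate may be off by as much as 1e-06°.
N–S: 1e-06° × 111320 m/° = 0.11132 m.
E–W at 9.3834°: 1e-06° × 111320 × cos 9.3834° = 1e-06 × 111320 × 0.9866 ≈ 0.10983 m.
The two errors are perpendicular, so the maximum displacement is √(0.11132² + 0.10983²) ≈ 0.156381 m.
That is 0.156381 m = 15.638 cm.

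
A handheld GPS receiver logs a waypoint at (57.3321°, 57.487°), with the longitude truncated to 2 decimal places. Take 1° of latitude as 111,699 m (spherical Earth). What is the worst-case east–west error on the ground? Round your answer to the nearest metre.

Truncating at 2 decimal places can drop up to a full unit in the last place, so the longitude may be off by as much as 0.01°.
Parallels shrink by cos φ, so at 57.3321° a degree of longitude is 111699 × 0.5398 ≈ 60291.6 m.
East–west error: 0.01° × 60291.6 m/° ≈ 602.916 m.

603 metres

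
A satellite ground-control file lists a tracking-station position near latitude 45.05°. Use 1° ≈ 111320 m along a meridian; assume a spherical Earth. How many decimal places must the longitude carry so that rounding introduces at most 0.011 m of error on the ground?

7

At 45.05° one degree of longitude covers 111320 × cos 45.05° ≈ 111320 × 0.7065 ≈ 78646.4 m.
N decimal places → at most half a unit in the last place, 0.5 × 10⁻ᴺ° = 78646.4/2 × 10⁻ᴺ m.
Setting 39323.2 × 10⁻ᴺ ≤ 0.011 gives 10ᴺ ≥ 3.575e+06, i.e. N ≥ 6.55.
At 6 places the error can reach 0.0393 m, but 7 places keeps it to 0.00393 m.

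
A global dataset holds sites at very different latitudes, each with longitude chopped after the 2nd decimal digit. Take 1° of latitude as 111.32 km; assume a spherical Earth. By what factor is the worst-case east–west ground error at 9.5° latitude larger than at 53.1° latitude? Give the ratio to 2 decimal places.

1.64

Truncating at 2 decimal places can drop up to a full unit in the last place, so the longitude may be off by as much as 0.01°.
At 9.5°: 0.01° × 111320 × cos 9.5° = 0.01 × 111320 × 0.9863 ≈ 1097.9 m.
At 53.1°: 0.01° × 111320 × cos 53.1° = 0.01 × 111320 × 0.6004 ≈ 668.39 m.
Ratio: 1097.9 / 668.39 = cos 9.5° / cos 53.1° ≈ 1.6427.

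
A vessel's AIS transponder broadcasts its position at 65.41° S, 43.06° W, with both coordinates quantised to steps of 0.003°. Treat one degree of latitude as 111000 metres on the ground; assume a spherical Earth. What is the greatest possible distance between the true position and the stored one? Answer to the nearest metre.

With a 0.003° grid the true value lies within half a step, ±0.003°/2 = ±0.0015°, of the stored one.
Latitude error → 0.0015 × 111000 = 166.5 m along the meridian.
E–W at 65.41°: 0.0015° × 111000 × cos 65.41° = 0.0015 × 111000 × 0.4161 ≈ 69.2843 m.
The two errors are perpendicular, so the maximum displacement is √(166.5² + 69.2843²) ≈ 180.34 m.

180 metres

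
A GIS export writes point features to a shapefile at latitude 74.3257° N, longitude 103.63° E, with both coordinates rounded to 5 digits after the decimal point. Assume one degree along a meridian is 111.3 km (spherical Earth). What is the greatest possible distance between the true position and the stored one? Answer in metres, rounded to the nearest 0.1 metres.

0.6 metres

Rounding to 5 decimal places leaves each coordinate within ±5e-06° of the true value.
North–south component: 5e-06° × 111300 = 0.5565 m.
East–west component at 74.3257°: 5e-06° × 111300 × cos 74.3257° ≈ 5e-06 × 30069.8 ≈ 0.150349 m.
The two errors are perpendicular, so the maximum displacement is √(0.5565² + 0.150349²) ≈ 0.576452 m.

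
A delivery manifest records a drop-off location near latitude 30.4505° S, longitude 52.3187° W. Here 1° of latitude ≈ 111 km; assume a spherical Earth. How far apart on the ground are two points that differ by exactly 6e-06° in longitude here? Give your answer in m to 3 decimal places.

0.574 m

6e-06° of longitude at 30.4505° is 6e-06 × 111000 × cos 30.4505° ≈ 6e-06 × 95689.5 = 0.574137 m.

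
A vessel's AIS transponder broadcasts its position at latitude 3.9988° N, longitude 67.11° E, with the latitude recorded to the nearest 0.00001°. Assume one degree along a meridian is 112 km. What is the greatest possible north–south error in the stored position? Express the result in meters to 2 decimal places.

Rounding to 5 decimal places leaves the latitude within ±5e-06° of the true value.
North–south distance: 5e-06° × 112000 m/° = 0.56 m.

0.56 meters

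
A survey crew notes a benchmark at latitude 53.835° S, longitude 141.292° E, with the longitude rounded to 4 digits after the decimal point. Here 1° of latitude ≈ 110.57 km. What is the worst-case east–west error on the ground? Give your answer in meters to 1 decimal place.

Rounding to 4 decimal places leaves the longitude within ±5e-05° of the true value.
At latitude 53.835° a degree of longitude spans 110570 m × cos 53.835° = 110570 × 0.5901 ≈ 65248.8 m.
East–west error: 5e-05° × 65248.8 m/° ≈ 3.26244 m.

3.3 meters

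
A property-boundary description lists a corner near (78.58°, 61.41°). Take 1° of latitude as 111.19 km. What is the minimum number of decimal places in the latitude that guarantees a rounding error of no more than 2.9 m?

One degree of latitude covers 111190 m.
N decimal places → at most half a unit in the last place, 0.5 × 10⁻ᴺ° = 111190/2 × 10⁻ᴺ m.
Setting 55595 × 10⁻ᴺ ≤ 2.9 gives 10ᴺ ≥ 1.917e+04, i.e. N ≥ 4.28.
So 5 decimal places suffice (0.556 m); 4 would allow up to 5.56 m.

5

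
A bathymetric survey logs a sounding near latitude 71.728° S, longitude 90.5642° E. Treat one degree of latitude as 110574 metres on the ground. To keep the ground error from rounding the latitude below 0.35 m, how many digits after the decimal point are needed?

6 decimal places

One degree of latitude covers 110574 m.
With N decimal places the half-ulp bound is 0.5·10⁻ᴺ°, or 0.5·10⁻ᴺ × 110574 m on the ground.
Need 0.5 × 110574 × 10⁻ᴺ ≤ 0.35 → 10⁻ᴺ ≤ 6.331e-06, so N ≥ 5.20.
N = 5 would give 0.553 m (too coarse); N = 6 gives 0.0553 m ≤ 0.35 m.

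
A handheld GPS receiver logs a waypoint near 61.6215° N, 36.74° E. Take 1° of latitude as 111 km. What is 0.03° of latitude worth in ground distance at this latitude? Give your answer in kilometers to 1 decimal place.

3.3 kilometers

0.03° × 111000 m/° = 3330 m.
That is 3330 m = 3.33 km.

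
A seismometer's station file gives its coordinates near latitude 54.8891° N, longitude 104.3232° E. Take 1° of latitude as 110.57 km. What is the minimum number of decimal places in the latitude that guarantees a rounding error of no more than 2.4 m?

One degree of latitude covers 110570 m.
With N decimal places the half-ulp bound is 0.5·10⁻ᴺ°, or 0.5·10⁻ᴺ × 110570 m on the ground.
Need 0.5 × 110570 × 10⁻ᴺ ≤ 2.4 → 10⁻ᴺ ≤ 4.341e-05, so N ≥ 4.36.
So 5 decimal places suffice (0.553 m); 4 would allow up to 5.53 m.

5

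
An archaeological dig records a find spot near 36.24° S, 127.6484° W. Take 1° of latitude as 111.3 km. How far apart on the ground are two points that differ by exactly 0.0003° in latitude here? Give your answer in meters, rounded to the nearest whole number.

Along a meridian 0.0003° is 0.0003 × 111300 = 33.39 m.

33 meters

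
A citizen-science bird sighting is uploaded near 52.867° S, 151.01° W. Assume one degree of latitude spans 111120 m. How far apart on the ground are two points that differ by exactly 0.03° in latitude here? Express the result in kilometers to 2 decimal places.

0.03° × 111120 m/° = 3333.6 m.
That is 3333.6 m = 3.3336 km.

3.33 kilometers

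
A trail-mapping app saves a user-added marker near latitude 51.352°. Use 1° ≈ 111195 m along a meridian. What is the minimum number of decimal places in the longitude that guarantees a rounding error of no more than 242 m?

At 51.352° one degree of longitude covers 111195 × cos 51.352° ≈ 111195 × 0.6245 ≈ 69445.1 m.
With N decimal places the half-ulp bound is 0.5·10⁻ᴺ°, or 0.5·10⁻ᴺ × 69445.1 m on the ground.
Setting 34722.5 × 10⁻ᴺ ≤ 242 gives 10ᴺ ≥ 143.5, i.e. N ≥ 2.16.
N = 2 would give 347 m (too coarse); N = 3 gives 34.7 m ≤ 242 m.

3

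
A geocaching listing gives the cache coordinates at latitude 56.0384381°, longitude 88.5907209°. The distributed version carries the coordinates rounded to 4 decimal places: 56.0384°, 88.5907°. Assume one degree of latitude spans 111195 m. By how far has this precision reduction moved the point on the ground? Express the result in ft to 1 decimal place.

The latitude changed by +0.0000381° and the longitude by +0.0000209°.
N–S: 0.0000381° × 111195 m/° = 4.23653 m.
E–W at 56.0384°: 0.0000209° × 111195 × cos 56.0384° = 0.0000209 × 111195 × 0.5586 ≈ 1.29826 m.
Distance: √(4.23653² + 1.29826²) ≈ 4.43099 m.
In feet: 4.43099 m ÷ 0.3048 ≈ 14.537 ft.

14.5 ft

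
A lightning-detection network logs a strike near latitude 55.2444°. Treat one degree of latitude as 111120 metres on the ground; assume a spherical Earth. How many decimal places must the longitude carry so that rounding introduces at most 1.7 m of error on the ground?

5

At 55.2444° one degree of longitude covers 111120 × cos 55.2444° ≈ 111120 × 0.5701 ≈ 63347 m.
Rounding to N decimal places gives at most 0.5 × 10⁻ᴺ degrees of error, i.e. 0.5 × 10⁻ᴺ × 63347 m.
Setting 31673.5 × 10⁻ᴺ ≤ 1.7 gives 10ᴺ ≥ 1.863e+04, i.e. N ≥ 4.27.
At 4 places the error can reach 3.17 m, but 5 places keeps it to 0.317 m.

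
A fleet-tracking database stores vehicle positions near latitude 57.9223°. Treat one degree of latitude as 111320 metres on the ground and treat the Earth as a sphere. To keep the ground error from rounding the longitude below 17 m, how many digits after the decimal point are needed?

At 57.9223° one degree of longitude covers 111320 × cos 57.9223° ≈ 111320 × 0.5311 ≈ 59118.6 m.
N decimal places → at most half a unit in the last place, 0.5 × 10⁻ᴺ° = 59118.6/2 × 10⁻ᴺ m.
Need 0.5 × 59118.6 × 10⁻ᴺ ≤ 17 → 10⁻ᴺ ≤ 5.751e-04, so N ≥ 3.24.
At 3 places the error can reach 29.6 m, but 4 places keeps it to 2.96 m.

4 decimal places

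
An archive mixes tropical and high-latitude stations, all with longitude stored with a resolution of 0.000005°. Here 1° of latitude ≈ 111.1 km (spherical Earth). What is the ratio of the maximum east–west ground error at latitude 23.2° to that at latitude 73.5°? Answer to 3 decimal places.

3.236

With a 0.000005° grid the true value lies within half a step, ±0.000005°/2 = ±2.5e-06°, of the stored one.
Error at 23.2° = 2.5e-06° × 111100 × cos 23.2° ≈ 0.27775 × 0.9191 = 0.25529 m.
At 73.5°: 2.5e-06° × 111100 × cos 73.5° = 2.5e-06 × 111100 × 0.2840 ≈ 0.078885 m.
The ratio reduces to cos 23.2° / cos 73.5° = 0.9191/0.2840 ≈ 3.2362.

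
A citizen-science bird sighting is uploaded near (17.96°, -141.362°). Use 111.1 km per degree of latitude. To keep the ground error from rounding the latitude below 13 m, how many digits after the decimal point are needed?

4

One degree of latitude covers 111100 m.
With N decimal places the half-ulp bound is 0.5·10⁻ᴺ°, or 0.5·10⁻ᴺ × 111100 m on the ground.
Need 0.5 × 111100 × 10⁻ᴺ ≤ 13 → 10⁻ᴺ ≤ 2.340e-04, so N ≥ 3.63.
N = 3 would give 55.6 m (too coarse); N = 4 gives 5.56 m ≤ 13 m.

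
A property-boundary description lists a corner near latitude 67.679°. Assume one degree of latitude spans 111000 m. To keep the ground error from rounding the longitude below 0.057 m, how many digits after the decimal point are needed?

At 67.679° one degree of longitude covers 111000 × cos 67.679° ≈ 111000 × 0.3798 ≈ 42157.3 m.
With N decimal places the half-ulp bound is 0.5·10⁻ᴺ°, or 0.5·10⁻ᴺ × 42157.3 m on the ground.
Need 0.5 × 42157.3 × 10⁻ᴺ ≤ 0.057 → 10⁻ᴺ ≤ 2.704e-06, so N ≥ 5.57.
N = 5 would give 0.211 m (too coarse); N = 6 gives 0.0211 m ≤ 0.057 m.

6 decimal places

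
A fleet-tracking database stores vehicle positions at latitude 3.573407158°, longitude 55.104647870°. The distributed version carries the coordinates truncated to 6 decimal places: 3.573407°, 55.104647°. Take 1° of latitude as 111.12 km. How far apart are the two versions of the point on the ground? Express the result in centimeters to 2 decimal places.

9.81 centimeters

Δlat = 3.573407158 − 3.573407 = +0.000000158°; Δlon = 55.104647870 − 55.104647 = +0.000000870°.
North–south shift: 0.000000158 × 111120 = 0.017557 m.
East–west at this latitude: 0.000000870° × 111120 × cos 3.57341° ≈ 0.000000870 × 110904 = 0.0964864 m.
Combined displacement = (0.017557² + 0.0964864²)^½ ≈ 0.0980708 m.
That is 0.0980708 m = 9.8071 cm.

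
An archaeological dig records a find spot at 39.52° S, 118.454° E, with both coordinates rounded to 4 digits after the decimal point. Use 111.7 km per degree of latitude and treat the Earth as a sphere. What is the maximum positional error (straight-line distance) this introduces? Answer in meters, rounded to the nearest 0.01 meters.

Rounding to 4 decimal places leaves each coordinate within ±5e-05° of the true value.
N–S: 5e-05° × 111700 m/° = 5.585 m.
East–west component at 39.52°: 5e-05° × 111700 × cos 39.52° ≈ 5e-05 × 86165.7 ≈ 4.30828 m.
Worst case both components are at the extreme and orthogonal: √(5.585² + 4.30828²) ≈ 7.05362 m.

7.05 meters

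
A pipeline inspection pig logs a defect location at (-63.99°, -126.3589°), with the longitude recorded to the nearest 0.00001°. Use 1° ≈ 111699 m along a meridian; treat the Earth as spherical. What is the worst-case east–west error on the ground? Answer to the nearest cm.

24 cm

Rounding to 5 decimal places leaves the longitude within ±5e-06° of the true value.
One degree of longitude at 63.99° is 111699 × cos 63.99° ≈ 111699 × 0.4385 = 48983.1 m.
So at most 5e-06° × 48983.1 ≈ 0.244916 m east–west.
That is 0.244916 m = 24.492 cm.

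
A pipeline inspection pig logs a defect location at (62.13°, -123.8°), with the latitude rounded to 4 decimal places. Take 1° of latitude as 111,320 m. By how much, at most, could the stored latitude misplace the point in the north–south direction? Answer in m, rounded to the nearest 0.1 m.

Rounding to 4 decimal places leaves the latitude within ±5e-05° of the true value.
So the N–S error is at most 5e-05 × 111320 = 5.566 m.

5.6 m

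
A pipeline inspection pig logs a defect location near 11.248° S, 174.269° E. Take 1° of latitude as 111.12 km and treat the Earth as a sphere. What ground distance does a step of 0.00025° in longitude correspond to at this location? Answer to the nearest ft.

89 ft

At 11.248° a degree of longitude is 111120 × cos 11.248° ≈ 108986 m, so 0.00025° corresponds to 27.2464 m.
In feet: 27.2464 m ÷ 0.3048 ≈ 89.391 ft.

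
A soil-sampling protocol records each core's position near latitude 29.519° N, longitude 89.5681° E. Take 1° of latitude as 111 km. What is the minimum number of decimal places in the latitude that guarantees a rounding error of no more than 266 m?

3

One degree of latitude covers 111000 m.
Rounding to N decimal places gives at most 0.5 × 10⁻ᴺ degrees of error, i.e. 0.5 × 10⁻ᴺ × 111000 m.
Setting 55500 × 10⁻ᴺ ≤ 266 gives 10ᴺ ≥ 208.6, i.e. N ≥ 2.32.
At 2 places the error can reach 555 m, but 3 places keeps it to 55.5 m.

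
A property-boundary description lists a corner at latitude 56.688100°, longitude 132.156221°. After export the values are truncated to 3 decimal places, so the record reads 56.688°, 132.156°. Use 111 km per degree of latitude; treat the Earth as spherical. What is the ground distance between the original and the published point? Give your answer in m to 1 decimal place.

Δlat = 56.688100 − 56.688 = +0.000100°; Δlon = 132.156221 − 132.156 = +0.000221°.
North–south shift: 0.000100 × 111000 = 11.1 m.
East–west at this latitude: 0.000221° × 111000 × cos 56.688° ≈ 0.000221 × 60961 = 13.4724 m.
Hypotenuse of the two orthogonal shifts: √(11.1² + 13.4724²) = 17.4561 m.

17.5 m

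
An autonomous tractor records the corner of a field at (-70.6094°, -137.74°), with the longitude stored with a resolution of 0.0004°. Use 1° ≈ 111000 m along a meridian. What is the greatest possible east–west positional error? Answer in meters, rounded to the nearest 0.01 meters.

7.37 meters

With a 0.0004° grid the true value lies within half a step, ±0.0004°/2 = ±0.0002°, of the stored one.
One degree of longitude at 70.6094° is 111000 × cos 70.6094° ≈ 111000 × 0.3320 = 36852.7 m.
So at most 0.0002° × 36852.7 ≈ 7.37054 m east–west.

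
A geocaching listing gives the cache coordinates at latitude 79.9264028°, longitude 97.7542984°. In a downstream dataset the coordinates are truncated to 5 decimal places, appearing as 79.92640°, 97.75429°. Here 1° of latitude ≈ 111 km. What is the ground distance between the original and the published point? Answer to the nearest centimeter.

Δlat = 79.9264028 − 79.92640 = +0.0000028°; Δlon = 97.7542984 − 97.75429 = +0.0000084°.
North–south shift: 0.0000028 × 111000 = 0.3108 m.
East–west at this latitude: 0.0000084° × 111000 × cos 79.9264° ≈ 0.0000084 × 19415.4 = 0.163089 m.
Hypotenuse of the two orthogonal shifts: √(0.3108² + 0.163089²) = 0.350991 m.
That is 0.350991 m = 35.099 cm.

35 centimeters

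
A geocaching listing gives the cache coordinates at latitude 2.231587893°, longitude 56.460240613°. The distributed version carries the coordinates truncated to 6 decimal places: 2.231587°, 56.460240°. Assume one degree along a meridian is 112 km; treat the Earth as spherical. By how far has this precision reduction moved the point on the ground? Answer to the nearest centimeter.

12 centimeters

The latitude changed by +0.000000893° and the longitude by +0.000000613°.
North–south shift: 0.000000893 × 112000 = 0.100016 m.
E–W at 2.23159°: 0.000000613° × 112000 × cos 2.23159° = 0.000000613 × 112000 × 0.9992 ≈ 0.0686039 m.
Combined displacement = (0.100016² + 0.0686039²)^½ ≈ 0.121284 m.
That is 0.121284 m = 12.128 cm.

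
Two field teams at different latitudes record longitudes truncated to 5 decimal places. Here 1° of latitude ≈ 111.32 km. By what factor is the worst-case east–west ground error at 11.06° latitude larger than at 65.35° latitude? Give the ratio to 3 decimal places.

Truncating at 5 decimal places can drop up to a full unit in the last place, so the longitude may be off by as much as 1e-05°.
Error at 11.06° = 1e-05° × 111320 × cos 11.06° ≈ 1.1132 × 0.9814 = 1.0925 m.
Error at 65.35° = 1e-05° × 111320 × cos 65.35° ≈ 1.1132 × 0.4171 = 0.46429 m.
Ratio: 1.0925 / 0.46429 = cos 11.06° / cos 65.35° ≈ 2.3531.

2.353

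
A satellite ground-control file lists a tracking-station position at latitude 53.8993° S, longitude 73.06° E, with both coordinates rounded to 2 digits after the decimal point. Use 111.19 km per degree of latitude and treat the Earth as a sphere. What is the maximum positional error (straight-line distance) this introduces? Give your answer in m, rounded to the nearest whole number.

Rounding to 2 decimal places leaves each coordinate within ±0.005° of the true value.
N–S: 0.005° × 111190 m/° = 555.95 m.
East–west component at 53.8993°: 0.005° × 111190 × cos 53.8993° ≈ 0.005 × 65513.8 ≈ 327.569 m.
Combining orthogonally: (555.95² + 327.569²)^½ ≈ 645.277 m.

645 m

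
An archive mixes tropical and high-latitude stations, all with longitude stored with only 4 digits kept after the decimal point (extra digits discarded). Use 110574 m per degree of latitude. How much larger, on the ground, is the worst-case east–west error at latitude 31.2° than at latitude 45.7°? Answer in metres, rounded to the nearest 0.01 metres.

Truncating at 4 decimal places can drop up to a full unit in the last place, so the longitude may be off by as much as 0.0001°.
Error at 31.2° = 0.0001° × 110574 × cos 31.2° ≈ 11.057 × 0.8554 = 9.4581 m.
Error at 45.7° = 0.0001° × 110574 × cos 45.7° ≈ 11.057 × 0.6984 = 7.7227 m.
So the lower-latitude error exceeds the higher by 9.4581 − 7.7227 = 1.7354 m.

1.74 metres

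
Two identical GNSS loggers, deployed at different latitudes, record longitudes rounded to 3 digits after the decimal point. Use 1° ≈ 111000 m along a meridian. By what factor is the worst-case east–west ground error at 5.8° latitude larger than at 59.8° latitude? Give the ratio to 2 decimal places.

1.98

Rounding to 3 decimal places leaves the longitude within ±0.0005° of the true value.
Error at 5.8° = 0.0005° × 111000 × cos 5.8° ≈ 55.5 × 0.9949 = 55.216 m.
Error at 59.8° = 0.0005° × 111000 × cos 59.8° ≈ 55.5 × 0.5030 = 27.918 m.
The ratio reduces to cos 5.8° / cos 59.8° = 0.9949/0.5030 ≈ 1.9778.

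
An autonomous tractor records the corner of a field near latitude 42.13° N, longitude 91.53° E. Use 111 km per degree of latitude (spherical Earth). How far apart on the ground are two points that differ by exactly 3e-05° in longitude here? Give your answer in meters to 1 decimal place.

One degree of longitude here spans 111000 × cos 42.13° = 111000 × 0.7416 ≈ 82320.3 m; 3e-05° of that is 2.46961 m.

2.5 meters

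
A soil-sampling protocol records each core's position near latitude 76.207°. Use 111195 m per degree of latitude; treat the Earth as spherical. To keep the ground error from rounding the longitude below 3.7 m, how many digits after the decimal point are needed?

At 76.207° one degree of longitude covers 111195 × cos 76.207° ≈ 111195 × 0.2384 ≈ 26510.5 m.
With N decimal places the half-ulp bound is 0.5·10⁻ᴺ°, or 0.5·10⁻ᴺ × 26510.5 m on the ground.
Setting 13255.3 × 10⁻ᴺ ≤ 3.7 gives 10ᴺ ≥ 3583, i.e. N ≥ 3.55.
N = 3 would give 13.3 m (too coarse); N = 4 gives 1.33 m ≤ 3.7 m.

4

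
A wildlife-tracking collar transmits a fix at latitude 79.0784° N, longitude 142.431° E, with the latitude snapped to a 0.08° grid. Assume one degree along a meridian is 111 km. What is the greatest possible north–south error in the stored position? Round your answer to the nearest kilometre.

4 kilometres

With a 0.08° grid the true value lies within half a step, ±0.08°/2 = ±0.04°, of the stored one.
Along the meridian that is 0.04° × 111000 m/° = 4440 m.
That is 4440 m = 4.44 km.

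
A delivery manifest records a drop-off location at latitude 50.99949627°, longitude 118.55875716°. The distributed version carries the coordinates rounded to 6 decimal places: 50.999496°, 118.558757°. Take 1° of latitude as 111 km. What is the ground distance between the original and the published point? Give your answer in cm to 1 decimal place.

The latitude changed by +0.00000027° and the longitude by +0.00000016°.
North–south shift: 0.00000027 × 111000 = 0.02997 m.
East–west at this latitude: 0.00000016° × 111000 × cos 50.9995° ≈ 0.00000016 × 69855.3 = 0.0111769 m.
Combined displacement = (0.02997² + 0.0111769²)^½ ≈ 0.0319863 m.
That is 0.0319863 m = 3.1986 cm.

3.2 cm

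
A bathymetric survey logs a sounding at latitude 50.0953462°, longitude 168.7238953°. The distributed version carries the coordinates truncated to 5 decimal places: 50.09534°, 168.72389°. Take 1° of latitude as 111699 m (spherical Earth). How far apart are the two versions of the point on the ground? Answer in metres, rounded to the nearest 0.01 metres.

The latitude changed by +0.0000062° and the longitude by +0.0000053°.
North–south shift: 0.0000062 × 111699 = 0.692534 m.
E–W at 50.0953°: 0.0000053° × 111699 × cos 50.0953° = 0.0000053 × 111699 × 0.6415 ≈ 0.379778 m.
Distance: √(0.692534² + 0.379778²) ≈ 0.789832 m.

0.79 metres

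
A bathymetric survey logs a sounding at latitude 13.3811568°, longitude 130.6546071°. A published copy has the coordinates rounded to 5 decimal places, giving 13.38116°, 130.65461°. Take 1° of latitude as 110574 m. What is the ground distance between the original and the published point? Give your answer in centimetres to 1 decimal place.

Δlat = 13.3811568 − 13.38116 = -0.0000032°; Δlon = 130.6546071 − 130.65461 = -0.0000029°.
North–south shift: -0.0000032 × 110574 = -0.353837 m.
East–west at this latitude: -0.0000029° × 110574 × cos 13.3812° ≈ -0.0000029 × 107572 = -0.311959 m.
Distance: √(0.353837² + 0.311959²) ≈ 0.471719 m.
That is 0.471719 m = 47.172 cm.

47.2 centimetres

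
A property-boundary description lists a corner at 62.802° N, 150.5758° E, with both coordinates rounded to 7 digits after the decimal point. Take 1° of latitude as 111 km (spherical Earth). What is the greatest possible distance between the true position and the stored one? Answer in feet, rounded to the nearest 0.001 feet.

Rounding to 7 decimal places leaves each coordinate within ±5e-08° of the true value.
Latitude error → 5e-08 × 111000 = 0.00555 m along the meridian.
Longitude error → 5e-08 × 111000 × cos 62.802° = 5e-08 × 111000 × 0.4571 ≈ 0.00253672 m.
Combining orthogonally: (0.00555² + 0.00253672²)^½ ≈ 0.00610225 m.
Converting: 0.00610225 m × 3.2808 ft/m ≈ 0.020021 ft.

0.020 feet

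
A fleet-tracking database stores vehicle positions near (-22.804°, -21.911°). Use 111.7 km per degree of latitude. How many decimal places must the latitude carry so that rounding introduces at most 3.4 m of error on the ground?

One degree of latitude covers 111700 m.
With N decimal places the half-ulp bound is 0.5·10⁻ᴺ°, or 0.5·10⁻ᴺ × 111700 m on the ground.
Setting 55850 × 10⁻ᴺ ≤ 3.4 gives 10ᴺ ≥ 1.643e+04, i.e. N ≥ 4.22.
So 5 decimal places suffice (0.558 m); 4 would allow up to 5.58 m.

5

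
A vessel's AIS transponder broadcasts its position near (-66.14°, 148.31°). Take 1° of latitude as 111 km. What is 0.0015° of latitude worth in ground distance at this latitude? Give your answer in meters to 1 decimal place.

166.5 meters

Along a meridian 0.0015° is 0.0015 × 111000 = 166.5 m.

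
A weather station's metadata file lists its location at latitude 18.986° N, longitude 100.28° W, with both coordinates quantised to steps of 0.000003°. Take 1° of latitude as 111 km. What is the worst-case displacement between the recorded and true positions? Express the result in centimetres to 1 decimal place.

22.9 centimetres

With a 0.000003° grid the true value lies within half a step, ±0.000003°/2 = ±1.5e-06°, of the stored one.
N–S: 1.5e-06° × 111000 m/° = 0.1665 m.
Longitude error → 1.5e-06 × 111000 × cos 18.986° = 1.5e-06 × 111000 × 0.9456 ≈ 0.157442 m.
Combining orthogonally: (0.1665² + 0.157442²)^½ ≈ 0.229151 m.
That is 0.229151 m = 22.915 cm.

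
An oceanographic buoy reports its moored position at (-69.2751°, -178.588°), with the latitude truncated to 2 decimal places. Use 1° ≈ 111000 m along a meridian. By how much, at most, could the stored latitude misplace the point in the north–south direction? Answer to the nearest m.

Truncating at 2 decimal places can drop up to a full unit in the last place, so the latitude may be off by as much as 0.01°.
Along the meridian that is 0.01° × 111000 m/° = 1110 m.

1110 m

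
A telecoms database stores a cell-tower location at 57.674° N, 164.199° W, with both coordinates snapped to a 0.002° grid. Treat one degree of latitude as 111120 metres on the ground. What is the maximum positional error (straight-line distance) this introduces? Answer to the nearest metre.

With a 0.002° grid the true value lies within half a step, ±0.002°/2 = ±0.001°, of the stored one.
Latitude error → 0.001 × 111120 = 111.12 m along the meridian.
East–west component at 57.674°: 0.001° × 111120 × cos 57.674° ≈ 0.001 × 59419.8 ≈ 59.4198 m.
Combining orthogonally: (111.12² + 59.4198²)^½ ≈ 126.009 m.

126 metres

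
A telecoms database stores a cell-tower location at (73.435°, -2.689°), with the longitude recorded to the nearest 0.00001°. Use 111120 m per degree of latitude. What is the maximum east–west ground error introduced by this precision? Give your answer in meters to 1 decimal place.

Rounding to 5 decimal places leaves the longitude within ±5e-06° of the true value.
At latitude 73.435° a degree of longitude spans 111120 m × cos 73.435° = 111120 × 0.2851 ≈ 31680.6 m.
Maximum E–W displacement: 5e-06 × 31680.6 = 0.158403 m.

0.2 meters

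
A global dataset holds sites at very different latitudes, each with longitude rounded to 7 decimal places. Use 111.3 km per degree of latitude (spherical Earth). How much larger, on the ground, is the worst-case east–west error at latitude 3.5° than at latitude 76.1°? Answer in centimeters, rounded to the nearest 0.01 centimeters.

Rounding to 7 decimal places leaves the longitude within ±5e-08° of the true value.
Error at 3.5° = 5e-08° × 111300 × cos 3.5° ≈ 0.005565 × 0.9981 = 0.0055546 m.
Error at 76.1° = 5e-08° × 111300 × cos 76.1° ≈ 0.005565 × 0.2402 = 0.0013369 m.
Difference: 0.0055546 − 0.0013369 = 0.0042178 m.
That is 0.00421775 m = 0.42178 cm.

0.42 centimeters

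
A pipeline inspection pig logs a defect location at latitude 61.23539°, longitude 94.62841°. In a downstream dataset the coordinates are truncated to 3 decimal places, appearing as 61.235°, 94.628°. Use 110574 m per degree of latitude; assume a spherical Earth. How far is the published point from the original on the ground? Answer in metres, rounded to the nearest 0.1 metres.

The latitude changed by +0.00039° and the longitude by +0.00041°.
North–south shift: 0.00039 × 110574 = 43.1239 m.
East–west at this latitude: 0.00041° × 110574 × cos 61.235° ≈ 0.00041 × 53210.2 = 21.8162 m.
Hypotenuse of the two orthogonal shifts: √(43.1239² + 21.8162²) = 48.3282 m.

48.3 metres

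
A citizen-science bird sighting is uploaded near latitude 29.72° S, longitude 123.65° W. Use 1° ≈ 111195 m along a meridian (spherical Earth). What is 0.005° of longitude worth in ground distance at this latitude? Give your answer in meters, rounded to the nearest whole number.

483 meters

0.005° of longitude at 29.72° is 0.005 × 111195 × cos 29.72° ≈ 0.005 × 96568.2 = 482.841 m.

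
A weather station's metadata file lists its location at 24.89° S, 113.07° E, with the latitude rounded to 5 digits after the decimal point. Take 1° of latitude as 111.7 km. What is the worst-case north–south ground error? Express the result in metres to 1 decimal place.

0.6 metres

Rounding to 5 decimal places leaves the latitude within ±5e-06° of the true value.
So the N–S error is at most 5e-06 × 111700 = 0.5585 m.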